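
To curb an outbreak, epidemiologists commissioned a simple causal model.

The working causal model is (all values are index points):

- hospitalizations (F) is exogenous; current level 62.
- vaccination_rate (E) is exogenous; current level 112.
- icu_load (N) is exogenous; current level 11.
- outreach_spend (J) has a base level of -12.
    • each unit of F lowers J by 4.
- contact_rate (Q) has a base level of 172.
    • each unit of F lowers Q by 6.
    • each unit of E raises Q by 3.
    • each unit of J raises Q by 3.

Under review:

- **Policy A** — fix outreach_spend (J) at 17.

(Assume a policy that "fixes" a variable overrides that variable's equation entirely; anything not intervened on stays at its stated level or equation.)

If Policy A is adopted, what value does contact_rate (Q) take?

Policy A (J := 17):
  F = 62
  E = 112
  J = 17
  Q = 172 − 6·62 + 3·112 + 3·17 = 187

187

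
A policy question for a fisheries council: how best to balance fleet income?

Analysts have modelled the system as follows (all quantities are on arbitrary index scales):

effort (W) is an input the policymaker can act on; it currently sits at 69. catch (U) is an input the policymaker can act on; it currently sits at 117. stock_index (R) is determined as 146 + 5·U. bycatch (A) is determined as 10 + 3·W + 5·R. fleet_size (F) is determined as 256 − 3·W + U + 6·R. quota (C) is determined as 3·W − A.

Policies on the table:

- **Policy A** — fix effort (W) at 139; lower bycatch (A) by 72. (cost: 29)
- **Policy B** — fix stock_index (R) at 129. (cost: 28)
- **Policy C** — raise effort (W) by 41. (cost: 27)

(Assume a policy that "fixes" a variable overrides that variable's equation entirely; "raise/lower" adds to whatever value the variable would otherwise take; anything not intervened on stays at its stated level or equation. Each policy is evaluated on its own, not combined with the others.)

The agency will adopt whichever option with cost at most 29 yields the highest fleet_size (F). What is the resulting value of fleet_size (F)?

4429

Policy A (W := 139, A − 72):
  W = 139
  U = 117
  R = 146 + 5·117 = 731
  F = 256 − 3·139 + 117 + 6·731 = 4342
Policy B (R := 129):
  W = 69
  U = 117
  R = 129
  F = 256 − 3·69 + 117 + 6·129 = 940
Policy C (W + 41):
  W = 69 + 41 = 110
  U = 117
  R = 146 + 5·117 = 731
  F = 256 − 3·110 + 117 + 6·731 = 4429
Comparing — Policy A: F=4342, Policy B: F=940, Policy C: F=4429. Highest is 4429 (Policy C).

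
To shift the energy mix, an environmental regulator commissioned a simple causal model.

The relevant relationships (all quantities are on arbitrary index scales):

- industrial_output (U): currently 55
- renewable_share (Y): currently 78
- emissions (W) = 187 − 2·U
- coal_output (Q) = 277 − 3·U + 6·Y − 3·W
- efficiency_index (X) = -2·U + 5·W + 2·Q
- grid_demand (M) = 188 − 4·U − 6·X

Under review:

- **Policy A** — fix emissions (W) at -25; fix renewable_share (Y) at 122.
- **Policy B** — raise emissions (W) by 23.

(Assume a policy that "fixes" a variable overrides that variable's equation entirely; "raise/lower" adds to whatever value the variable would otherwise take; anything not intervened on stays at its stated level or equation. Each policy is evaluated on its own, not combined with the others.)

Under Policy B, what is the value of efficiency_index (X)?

Policy B (W + 23):
  U = 55
  Y = 78
  W = 187 − 2·55 (+23 from intervention) = 100
  Q = 277 − 3·55 + 6·78 − 3·100 = 280
  X = 0 − 2·55 + 5·100 + 2·280 = 950

950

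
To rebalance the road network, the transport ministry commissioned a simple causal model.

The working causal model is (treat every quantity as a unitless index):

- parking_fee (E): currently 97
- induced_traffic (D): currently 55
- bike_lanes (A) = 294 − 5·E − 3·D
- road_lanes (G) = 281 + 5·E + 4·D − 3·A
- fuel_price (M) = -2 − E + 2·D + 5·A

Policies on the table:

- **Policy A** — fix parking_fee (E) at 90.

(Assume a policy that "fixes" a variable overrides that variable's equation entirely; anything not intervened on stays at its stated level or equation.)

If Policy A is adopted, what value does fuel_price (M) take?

Policy A (E := 90):
  E = 90
  D = 55
  A = 294 − 5·90 − 3·55 = -321
  M = -2 − 90 + 2·55 + 5·(-321) = -1587

-1587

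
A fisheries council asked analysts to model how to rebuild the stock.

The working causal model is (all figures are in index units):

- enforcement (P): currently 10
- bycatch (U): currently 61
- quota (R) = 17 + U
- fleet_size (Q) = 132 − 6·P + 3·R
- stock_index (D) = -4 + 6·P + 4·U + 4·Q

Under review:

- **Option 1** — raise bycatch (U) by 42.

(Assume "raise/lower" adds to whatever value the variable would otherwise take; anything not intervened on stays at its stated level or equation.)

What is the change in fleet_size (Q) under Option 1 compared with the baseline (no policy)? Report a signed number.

126

Baseline:
  P = 10
  U = 61
  R = 17 + 61 = 78
  Q = 132 − 6·10 + 3·78 = 306
Option 1 (U + 42):
  P = 10
  U = 61 + 42 = 103
  R = 17 + 103 = 120
  Q = 132 − 6·10 + 3·120 = 432
Change in Q: 432 − 306 = 126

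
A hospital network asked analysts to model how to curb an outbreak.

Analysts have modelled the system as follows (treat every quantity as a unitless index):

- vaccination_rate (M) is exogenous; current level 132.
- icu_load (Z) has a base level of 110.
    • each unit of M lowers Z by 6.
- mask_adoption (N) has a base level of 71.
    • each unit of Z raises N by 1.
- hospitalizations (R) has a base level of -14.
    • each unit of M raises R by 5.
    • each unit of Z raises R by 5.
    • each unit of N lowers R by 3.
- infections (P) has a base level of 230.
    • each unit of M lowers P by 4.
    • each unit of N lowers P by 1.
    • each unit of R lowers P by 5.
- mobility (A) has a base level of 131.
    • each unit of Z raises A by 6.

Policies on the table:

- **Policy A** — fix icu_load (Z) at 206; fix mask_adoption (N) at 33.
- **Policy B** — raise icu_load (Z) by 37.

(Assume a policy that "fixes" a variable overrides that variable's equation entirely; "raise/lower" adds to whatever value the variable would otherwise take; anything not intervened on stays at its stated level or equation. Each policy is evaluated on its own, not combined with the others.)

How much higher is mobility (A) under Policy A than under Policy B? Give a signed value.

Policy A (Z := 206, N := 33):
  M = 132
  Z = 206
  A = 131 + 6·206 = 1367
Policy B (Z + 37):
  M = 132
  Z = 110 − 6·132 (+37 from intervention) = -645
  A = 131 + 6·(-645) = -3739
A: 1367 − (-3739) = 5106

5106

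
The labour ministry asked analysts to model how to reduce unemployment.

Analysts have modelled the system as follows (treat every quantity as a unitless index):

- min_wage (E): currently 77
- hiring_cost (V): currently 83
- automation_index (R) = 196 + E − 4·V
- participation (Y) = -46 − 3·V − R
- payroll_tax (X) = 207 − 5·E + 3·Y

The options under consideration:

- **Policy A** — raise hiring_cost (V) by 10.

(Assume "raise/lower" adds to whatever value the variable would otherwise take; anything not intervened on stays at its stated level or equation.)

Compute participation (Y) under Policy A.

Policy A (V + 10):
  E = 77
  V = 83 + 10 = 93
  R = 196 + 77 − 4·93 = -99
  Y = -46 − 3·93 − (-99) = -226

-226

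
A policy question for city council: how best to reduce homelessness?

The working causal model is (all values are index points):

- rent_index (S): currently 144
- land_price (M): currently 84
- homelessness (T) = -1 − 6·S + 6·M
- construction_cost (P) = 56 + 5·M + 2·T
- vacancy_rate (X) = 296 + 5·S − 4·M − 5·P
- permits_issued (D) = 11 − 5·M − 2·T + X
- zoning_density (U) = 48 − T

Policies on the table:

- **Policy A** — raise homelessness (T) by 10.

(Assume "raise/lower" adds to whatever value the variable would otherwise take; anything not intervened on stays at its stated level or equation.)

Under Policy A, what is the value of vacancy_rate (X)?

Policy A (T + 10):
  S = 144
  M = 84
  T = -1 − 6·144 + 6·84 (+10 from intervention) = -351
  P = 56 + 5·84 + 2·(-351) = -226
  X = 296 + 5·144 − 4·84 − 5·(-226) = 1810

1810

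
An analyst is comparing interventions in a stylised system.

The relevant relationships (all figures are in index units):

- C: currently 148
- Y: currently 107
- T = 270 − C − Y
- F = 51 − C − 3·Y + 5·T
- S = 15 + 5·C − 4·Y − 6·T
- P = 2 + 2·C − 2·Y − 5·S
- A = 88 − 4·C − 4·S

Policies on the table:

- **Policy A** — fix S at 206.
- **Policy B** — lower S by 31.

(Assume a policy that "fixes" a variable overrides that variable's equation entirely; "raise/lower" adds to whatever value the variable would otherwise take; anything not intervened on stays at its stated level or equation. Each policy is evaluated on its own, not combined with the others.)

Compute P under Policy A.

-946

Policy A (S := 206):
  C = 148
  Y = 107
  T = 270 − 148 − 107 = 15
  S = 206
  P = 2 + 2·148 − 2·107 − 5·206 = -946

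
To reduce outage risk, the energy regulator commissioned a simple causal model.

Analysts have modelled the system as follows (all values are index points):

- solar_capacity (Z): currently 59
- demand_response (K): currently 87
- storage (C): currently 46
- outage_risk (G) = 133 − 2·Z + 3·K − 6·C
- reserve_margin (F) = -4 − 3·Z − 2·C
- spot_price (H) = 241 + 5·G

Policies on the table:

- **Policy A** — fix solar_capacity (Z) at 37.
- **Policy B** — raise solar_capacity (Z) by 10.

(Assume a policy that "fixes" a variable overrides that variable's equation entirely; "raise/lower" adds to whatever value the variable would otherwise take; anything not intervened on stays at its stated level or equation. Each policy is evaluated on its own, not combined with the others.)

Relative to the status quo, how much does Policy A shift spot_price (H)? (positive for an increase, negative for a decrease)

Baseline:
  Z = 59
  K = 87
  C = 46
  G = 133 − 2·59 + 3·87 − 6·46 = 0
  H = 241 + 5·0 = 241
Policy A (Z := 37):
  Z = 37
  K = 87
  C = 46
  G = 133 − 2·37 + 3·87 − 6·46 = 44
  H = 241 + 5·44 = 461
Change in H: 461 − 241 = 220

220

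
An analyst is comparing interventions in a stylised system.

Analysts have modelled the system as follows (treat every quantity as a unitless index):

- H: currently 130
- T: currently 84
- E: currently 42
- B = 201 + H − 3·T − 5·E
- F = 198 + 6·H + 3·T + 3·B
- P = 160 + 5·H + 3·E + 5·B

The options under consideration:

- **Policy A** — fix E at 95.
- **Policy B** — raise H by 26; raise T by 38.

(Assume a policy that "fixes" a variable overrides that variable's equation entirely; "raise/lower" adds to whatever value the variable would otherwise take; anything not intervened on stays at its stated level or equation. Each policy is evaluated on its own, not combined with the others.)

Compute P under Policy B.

-29

Policy B (H + 26, T + 38):
  H = 130 + 26 = 156
  T = 84 + 38 = 122
  E = 42
  B = 201 + 156 − 3·122 − 5·42 = -219
  P = 160 + 5·156 + 3·42 + 5·(-219) = -29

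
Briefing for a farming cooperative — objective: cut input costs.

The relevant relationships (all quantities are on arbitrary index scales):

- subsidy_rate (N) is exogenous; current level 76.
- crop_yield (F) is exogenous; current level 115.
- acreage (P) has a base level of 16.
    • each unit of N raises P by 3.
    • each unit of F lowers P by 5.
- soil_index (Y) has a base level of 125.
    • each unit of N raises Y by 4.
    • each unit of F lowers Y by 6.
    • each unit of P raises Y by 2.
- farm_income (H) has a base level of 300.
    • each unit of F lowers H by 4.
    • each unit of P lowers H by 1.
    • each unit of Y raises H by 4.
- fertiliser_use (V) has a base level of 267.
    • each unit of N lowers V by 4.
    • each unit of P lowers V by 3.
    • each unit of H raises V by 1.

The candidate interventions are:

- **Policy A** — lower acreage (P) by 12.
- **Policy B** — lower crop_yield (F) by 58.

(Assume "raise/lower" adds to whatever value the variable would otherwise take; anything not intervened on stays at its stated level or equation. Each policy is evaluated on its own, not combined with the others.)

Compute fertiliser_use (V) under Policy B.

219

Policy B (F − 58):
  N = 76
  F = 115 − 58 = 57
  P = 16 + 3·76 − 5·57 = -41
  Y = 125 + 4·76 − 6·57 + 2·(-41) = 5
  H = 300 − 4·57 − (-41) + 4·5 = 133
  V = 267 − 4·76 − 3·(-41) + 133 = 219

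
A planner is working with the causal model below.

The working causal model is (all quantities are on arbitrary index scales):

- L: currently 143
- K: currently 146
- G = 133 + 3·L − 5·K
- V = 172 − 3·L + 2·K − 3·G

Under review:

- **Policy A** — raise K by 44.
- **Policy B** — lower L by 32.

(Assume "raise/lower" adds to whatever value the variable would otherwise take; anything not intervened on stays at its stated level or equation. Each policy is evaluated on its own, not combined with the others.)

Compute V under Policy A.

Policy A (K + 44):
  L = 143
  K = 146 + 44 = 190
  G = 133 + 3·143 − 5·190 = -388
  V = 172 − 3·143 + 2·190 − 3·(-388) = 1287

1287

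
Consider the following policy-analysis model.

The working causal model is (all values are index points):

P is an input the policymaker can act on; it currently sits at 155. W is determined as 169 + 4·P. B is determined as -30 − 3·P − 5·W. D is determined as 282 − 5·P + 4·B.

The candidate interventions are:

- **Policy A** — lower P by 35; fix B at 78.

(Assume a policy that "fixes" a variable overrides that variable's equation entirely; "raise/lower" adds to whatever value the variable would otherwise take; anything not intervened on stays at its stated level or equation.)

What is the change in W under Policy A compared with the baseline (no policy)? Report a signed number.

Baseline:
  P = 155
  W = 169 + 4·155 = 789
Policy A (P − 35, B := 78):
  P = 155 − 35 = 120
  W = 169 + 4·120 = 649
Change in W: 649 − 789 = -140

-140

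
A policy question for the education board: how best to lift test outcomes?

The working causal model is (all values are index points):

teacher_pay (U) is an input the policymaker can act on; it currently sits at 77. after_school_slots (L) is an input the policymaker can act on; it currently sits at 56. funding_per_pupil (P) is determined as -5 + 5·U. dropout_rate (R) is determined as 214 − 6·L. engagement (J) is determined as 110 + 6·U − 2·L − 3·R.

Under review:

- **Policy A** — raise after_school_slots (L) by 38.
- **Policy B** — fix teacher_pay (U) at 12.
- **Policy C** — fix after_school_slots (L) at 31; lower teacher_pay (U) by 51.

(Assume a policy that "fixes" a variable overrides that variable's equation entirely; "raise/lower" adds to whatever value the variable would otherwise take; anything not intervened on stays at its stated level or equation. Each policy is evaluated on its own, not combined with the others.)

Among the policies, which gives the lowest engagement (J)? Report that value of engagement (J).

Policy A (L + 38):
  U = 77
  L = 56 + 38 = 94
  R = 214 − 6·94 = -350
  J = 110 + 6·77 − 2·94 − 3·(-350) = 1434
Policy B (U := 12):
  U = 12
  L = 56
  R = 214 − 6·56 = -122
  J = 110 + 6·12 − 2·56 − 3·(-122) = 436
Policy C (L := 31, U − 51):
  U = 77 − 51 = 26
  L = 31
  R = 214 − 6·31 = 28
  J = 110 + 6·26 − 2·31 − 3·28 = 120
Comparing — Policy A: J=1434, Policy B: J=436, Policy C: J=120. Lowest is 120 (Policy C).

120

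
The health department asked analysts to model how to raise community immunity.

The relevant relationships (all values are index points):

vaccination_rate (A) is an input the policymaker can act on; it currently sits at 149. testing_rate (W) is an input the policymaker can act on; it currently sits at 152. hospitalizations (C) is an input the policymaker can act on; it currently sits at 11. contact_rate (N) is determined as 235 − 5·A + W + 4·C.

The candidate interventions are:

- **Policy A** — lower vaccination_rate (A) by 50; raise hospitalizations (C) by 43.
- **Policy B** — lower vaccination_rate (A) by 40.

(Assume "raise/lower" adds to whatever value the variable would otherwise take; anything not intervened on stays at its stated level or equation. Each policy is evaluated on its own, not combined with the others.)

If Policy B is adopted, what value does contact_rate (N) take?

Policy B (A − 40):
  A = 149 − 40 = 109
  W = 152
  C = 11
  N = 235 − 5·109 + 152 + 4·11 = -114

-114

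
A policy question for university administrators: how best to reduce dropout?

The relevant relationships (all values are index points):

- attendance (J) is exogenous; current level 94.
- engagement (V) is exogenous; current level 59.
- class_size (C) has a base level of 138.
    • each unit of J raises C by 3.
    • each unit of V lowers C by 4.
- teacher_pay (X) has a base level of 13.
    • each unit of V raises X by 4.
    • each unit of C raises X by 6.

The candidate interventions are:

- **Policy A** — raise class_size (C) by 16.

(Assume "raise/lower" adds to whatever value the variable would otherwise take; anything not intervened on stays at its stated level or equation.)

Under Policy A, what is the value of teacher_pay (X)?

Policy A (C + 16):
  J = 94
  V = 59
  C = 138 + 3·94 − 4·59 (+16 from intervention) = 200
  X = 13 + 4·59 + 6·200 = 1449

1449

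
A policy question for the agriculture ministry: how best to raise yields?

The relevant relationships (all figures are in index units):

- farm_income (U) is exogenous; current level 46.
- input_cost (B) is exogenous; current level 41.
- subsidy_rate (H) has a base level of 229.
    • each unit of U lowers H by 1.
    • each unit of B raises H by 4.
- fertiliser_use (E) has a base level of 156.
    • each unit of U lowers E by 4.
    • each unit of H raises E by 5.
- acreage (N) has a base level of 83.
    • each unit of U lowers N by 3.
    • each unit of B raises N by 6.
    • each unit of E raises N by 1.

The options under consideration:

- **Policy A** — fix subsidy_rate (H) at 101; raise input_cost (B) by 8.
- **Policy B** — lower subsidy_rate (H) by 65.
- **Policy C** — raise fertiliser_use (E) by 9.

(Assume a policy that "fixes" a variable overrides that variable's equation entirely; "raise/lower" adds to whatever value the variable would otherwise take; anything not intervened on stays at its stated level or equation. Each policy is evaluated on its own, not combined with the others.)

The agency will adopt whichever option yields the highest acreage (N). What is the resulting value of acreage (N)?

Policy A (H := 101, B + 8):
  U = 46
  B = 41 + 8 = 49
  H = 101
  E = 156 − 4·46 + 5·101 = 477
  N = 83 − 3·46 + 6·49 + 477 = 716
Policy B (H − 65):
  U = 46
  B = 41
  H = 229 − 46 + 4·41 (−65 from intervention) = 282
  E = 156 − 4·46 + 5·282 = 1382
  N = 83 − 3·46 + 6·41 + 1382 = 1573
Policy C (E + 9):
  U = 46
  B = 41
  H = 229 − 46 + 4·41 = 347
  E = 156 − 4·46 + 5·347 (+9 from intervention) = 1716
  N = 83 − 3·46 + 6·41 + 1716 = 1907
Comparing — Policy A: N=716, Policy B: N=1573, Policy C: N=1907. Highest is 1907 (Policy C).

1907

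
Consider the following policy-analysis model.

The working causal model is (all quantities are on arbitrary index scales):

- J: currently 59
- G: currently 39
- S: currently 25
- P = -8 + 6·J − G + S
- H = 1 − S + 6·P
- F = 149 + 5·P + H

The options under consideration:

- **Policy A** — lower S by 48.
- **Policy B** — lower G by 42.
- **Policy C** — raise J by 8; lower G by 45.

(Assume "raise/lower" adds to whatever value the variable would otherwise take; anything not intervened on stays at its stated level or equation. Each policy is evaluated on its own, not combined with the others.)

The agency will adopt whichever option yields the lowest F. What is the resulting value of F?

Policy A (S − 48):
  J = 59
  G = 39
  S = 25 − 48 = -23
  P = -8 + 6·59 − 39 + (-23) = 284
  H = 1 − (-23) + 6·284 = 1728
  F = 149 + 5·284 + 1728 = 3297
Policy B (G − 42):
  J = 59
  G = 39 − 42 = -3
  S = 25
  P = -8 + 6·59 − (-3) + 25 = 374
  H = 1 − 25 + 6·374 = 2220
  F = 149 + 5·374 + 2220 = 4239
Policy C (J + 8, G − 45):
  J = 59 + 8 = 67
  G = 39 − 45 = -6
  S = 25
  P = -8 + 6·67 − (-6) + 25 = 425
  H = 1 − 25 + 6·425 = 2526
  F = 149 + 5·425 + 2526 = 4800
Comparing — Policy A: F=3297, Policy B: F=4239, Policy C: F=4800. Lowest is 3297 (Policy A).

3297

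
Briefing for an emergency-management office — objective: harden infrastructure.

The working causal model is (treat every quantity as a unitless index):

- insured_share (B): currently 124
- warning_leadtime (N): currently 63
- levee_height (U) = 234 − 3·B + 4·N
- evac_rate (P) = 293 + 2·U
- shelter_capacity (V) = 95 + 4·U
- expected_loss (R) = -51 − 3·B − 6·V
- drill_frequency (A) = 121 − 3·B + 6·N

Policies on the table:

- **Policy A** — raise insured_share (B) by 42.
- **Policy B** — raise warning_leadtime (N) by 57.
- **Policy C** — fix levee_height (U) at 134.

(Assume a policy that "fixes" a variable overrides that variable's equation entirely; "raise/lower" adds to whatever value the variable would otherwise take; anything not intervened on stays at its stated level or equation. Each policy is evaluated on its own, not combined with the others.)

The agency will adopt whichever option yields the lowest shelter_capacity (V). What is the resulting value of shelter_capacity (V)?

Policy A (B + 42):
  B = 124 + 42 = 166
  N = 63
  U = 234 − 3·166 + 4·63 = -12
  V = 95 + 4·(-12) = 47
Policy B (N + 57):
  B = 124
  N = 63 + 57 = 120
  U = 234 − 3·124 + 4·120 = 342
  V = 95 + 4·342 = 1463
Policy C (U := 134):
  B = 124
  N = 63
  U = 134
  V = 95 + 4·134 = 631
Comparing — Policy A: V=47, Policy B: V=1463, Policy C: V=631. Lowest is 47 (Policy A).

47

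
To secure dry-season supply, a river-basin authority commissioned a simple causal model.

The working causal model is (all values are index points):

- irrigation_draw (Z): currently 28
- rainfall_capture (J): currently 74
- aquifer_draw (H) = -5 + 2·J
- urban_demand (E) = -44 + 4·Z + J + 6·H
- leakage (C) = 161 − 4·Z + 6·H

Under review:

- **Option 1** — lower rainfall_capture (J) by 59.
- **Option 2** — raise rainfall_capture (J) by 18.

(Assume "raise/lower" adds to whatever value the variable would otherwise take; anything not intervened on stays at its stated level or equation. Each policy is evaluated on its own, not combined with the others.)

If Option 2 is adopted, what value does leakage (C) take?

1123

Option 2 (J + 18):
  Z = 28
  J = 74 + 18 = 92
  H = -5 + 2·92 = 179
  C = 161 − 4·28 + 6·179 = 1123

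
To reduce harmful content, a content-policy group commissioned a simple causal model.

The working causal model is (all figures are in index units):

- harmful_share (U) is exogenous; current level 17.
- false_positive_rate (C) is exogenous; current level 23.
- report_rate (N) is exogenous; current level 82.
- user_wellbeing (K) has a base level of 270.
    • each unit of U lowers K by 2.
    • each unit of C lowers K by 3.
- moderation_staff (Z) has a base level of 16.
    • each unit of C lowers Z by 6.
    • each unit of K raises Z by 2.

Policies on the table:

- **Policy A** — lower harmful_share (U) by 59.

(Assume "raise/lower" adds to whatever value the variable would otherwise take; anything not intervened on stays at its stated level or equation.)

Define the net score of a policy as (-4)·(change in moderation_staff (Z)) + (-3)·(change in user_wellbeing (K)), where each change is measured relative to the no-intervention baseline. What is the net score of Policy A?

-1298

Baseline:
  U = 17
  C = 23
  K = 270 − 2·17 − 3·23 = 167
  Z = 16 − 6·23 + 2·167 = 212
Policy A (U − 59):
  U = 17 − 59 = -42
  C = 23
  K = 270 − 2·(-42) − 3·23 = 285
  Z = 16 − 6·23 + 2·285 = 448
ΔZ = 448 − 212 = 236; ΔK = 285 − 167 = 118
Score = (-4)·236 + (-3)·118 = -1298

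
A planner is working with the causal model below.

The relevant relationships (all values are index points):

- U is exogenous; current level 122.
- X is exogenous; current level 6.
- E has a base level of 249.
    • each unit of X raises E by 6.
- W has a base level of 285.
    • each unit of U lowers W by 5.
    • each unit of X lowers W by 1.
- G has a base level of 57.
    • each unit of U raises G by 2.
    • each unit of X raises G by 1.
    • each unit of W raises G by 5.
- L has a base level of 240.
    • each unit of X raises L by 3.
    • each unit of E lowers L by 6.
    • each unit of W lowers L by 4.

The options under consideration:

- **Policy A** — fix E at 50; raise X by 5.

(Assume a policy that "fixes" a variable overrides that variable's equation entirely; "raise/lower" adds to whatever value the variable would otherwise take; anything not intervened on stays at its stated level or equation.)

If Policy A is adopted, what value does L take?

1317

Policy A (E := 50, X + 5):
  U = 122
  X = 6 + 5 = 11
  E = 50
  W = 285 − 5·122 − 11 = -336
  L = 240 + 3·11 − 6·50 − 4·(-336) = 1317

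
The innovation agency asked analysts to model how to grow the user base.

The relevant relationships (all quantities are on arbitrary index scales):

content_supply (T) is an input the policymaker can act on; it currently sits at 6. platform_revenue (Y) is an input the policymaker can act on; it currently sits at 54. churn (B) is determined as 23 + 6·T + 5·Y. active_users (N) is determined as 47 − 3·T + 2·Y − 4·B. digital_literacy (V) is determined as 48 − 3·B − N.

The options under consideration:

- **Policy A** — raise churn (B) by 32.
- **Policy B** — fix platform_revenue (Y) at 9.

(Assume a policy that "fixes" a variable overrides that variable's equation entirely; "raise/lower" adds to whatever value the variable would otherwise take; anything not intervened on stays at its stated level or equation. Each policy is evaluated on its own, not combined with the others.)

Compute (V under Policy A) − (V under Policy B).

Policy A (B + 32):
  T = 6
  Y = 54
  B = 23 + 6·6 + 5·54 (+32 from intervention) = 361
  N = 47 − 3·6 + 2·54 − 4·361 = -1307
  V = 48 − 3·361 − (-1307) = 272
Policy B (Y := 9):
  T = 6
  Y = 9
  B = 23 + 6·6 + 5·9 = 104
  N = 47 − 3·6 + 2·9 − 4·104 = -369
  V = 48 − 3·104 − (-369) = 105
V: 272 − 105 = 167

167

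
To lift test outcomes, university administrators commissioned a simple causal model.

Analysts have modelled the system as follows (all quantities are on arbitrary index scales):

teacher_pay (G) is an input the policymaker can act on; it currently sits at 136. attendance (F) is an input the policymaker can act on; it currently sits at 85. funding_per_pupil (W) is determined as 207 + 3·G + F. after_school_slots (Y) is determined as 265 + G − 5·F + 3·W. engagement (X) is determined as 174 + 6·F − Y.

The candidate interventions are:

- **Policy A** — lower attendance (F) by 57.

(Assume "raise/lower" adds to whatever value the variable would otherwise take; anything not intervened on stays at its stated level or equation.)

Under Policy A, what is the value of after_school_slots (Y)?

2190

Policy A (F − 57):
  G = 136
  F = 85 − 57 = 28
  W = 207 + 3·136 + 28 = 643
  Y = 265 + 136 − 5·28 + 3·643 = 2190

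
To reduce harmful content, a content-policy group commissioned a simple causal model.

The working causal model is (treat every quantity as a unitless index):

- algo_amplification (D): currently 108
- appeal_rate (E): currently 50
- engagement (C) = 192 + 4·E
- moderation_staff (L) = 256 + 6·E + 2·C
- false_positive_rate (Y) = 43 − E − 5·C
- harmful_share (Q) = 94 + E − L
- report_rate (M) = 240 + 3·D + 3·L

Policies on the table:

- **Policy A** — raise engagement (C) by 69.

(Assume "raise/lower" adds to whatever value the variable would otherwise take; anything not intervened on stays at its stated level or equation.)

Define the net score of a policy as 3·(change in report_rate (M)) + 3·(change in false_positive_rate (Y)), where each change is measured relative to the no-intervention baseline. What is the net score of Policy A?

Baseline:
  D = 108
  E = 50
  C = 192 + 4·50 = 392
  L = 256 + 6·50 + 2·392 = 1340
  Y = 43 − 50 − 5·392 = -1967
  M = 240 + 3·108 + 3·1340 = 4584
Policy A (C + 69):
  D = 108
  E = 50
  C = 192 + 4·50 (+69 from intervention) = 461
  L = 256 + 6·50 + 2·461 = 1478
  Y = 43 − 50 − 5·461 = -2312
  M = 240 + 3·108 + 3·1478 = 4998
ΔM = 4998 − 4584 = 414; ΔY = -2312 − (-1967) = -345
Score = 3·414 + 3·(-345) = 207

207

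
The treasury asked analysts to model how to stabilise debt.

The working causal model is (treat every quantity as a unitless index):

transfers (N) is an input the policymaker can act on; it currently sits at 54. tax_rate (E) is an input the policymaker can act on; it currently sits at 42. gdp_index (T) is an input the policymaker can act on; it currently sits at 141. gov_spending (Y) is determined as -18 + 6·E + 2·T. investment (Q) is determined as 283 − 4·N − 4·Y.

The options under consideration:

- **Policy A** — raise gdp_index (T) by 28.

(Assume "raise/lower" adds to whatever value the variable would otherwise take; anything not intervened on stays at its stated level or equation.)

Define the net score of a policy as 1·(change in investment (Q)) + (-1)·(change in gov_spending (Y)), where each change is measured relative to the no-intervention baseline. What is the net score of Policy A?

-280

Baseline:
  N = 54
  E = 42
  T = 141
  Y = -18 + 6·42 + 2·141 = 516
  Q = 283 − 4·54 − 4·516 = -1997
Policy A (T + 28):
  N = 54
  E = 42
  T = 141 + 28 = 169
  Y = -18 + 6·42 + 2·169 = 572
  Q = 283 − 4·54 − 4·572 = -2221
ΔQ = -2221 − (-1997) = -224; ΔY = 572 − 516 = 56
Score = 1·(-224) + (-1)·56 = -280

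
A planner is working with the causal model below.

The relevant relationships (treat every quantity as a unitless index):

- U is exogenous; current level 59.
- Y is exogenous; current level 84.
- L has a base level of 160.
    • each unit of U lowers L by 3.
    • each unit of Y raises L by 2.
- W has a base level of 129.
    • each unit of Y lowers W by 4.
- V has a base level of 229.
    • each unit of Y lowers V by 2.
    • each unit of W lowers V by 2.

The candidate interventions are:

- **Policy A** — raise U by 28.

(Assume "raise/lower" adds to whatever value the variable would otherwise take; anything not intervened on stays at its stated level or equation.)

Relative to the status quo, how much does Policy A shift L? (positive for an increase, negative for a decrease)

Baseline:
  U = 59
  Y = 84
  L = 160 − 3·59 + 2·84 = 151
Policy A (U + 28):
  U = 59 + 28 = 87
  Y = 84
  L = 160 − 3·87 + 2·84 = 67
Change in L: 67 − 151 = -84

-84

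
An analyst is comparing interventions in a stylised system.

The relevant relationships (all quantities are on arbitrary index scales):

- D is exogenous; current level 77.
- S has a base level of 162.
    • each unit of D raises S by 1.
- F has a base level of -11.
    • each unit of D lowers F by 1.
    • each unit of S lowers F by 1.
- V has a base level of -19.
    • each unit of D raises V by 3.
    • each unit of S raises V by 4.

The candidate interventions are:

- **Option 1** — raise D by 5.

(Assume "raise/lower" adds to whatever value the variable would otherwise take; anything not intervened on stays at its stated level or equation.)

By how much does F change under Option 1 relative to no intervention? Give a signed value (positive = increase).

-10

Baseline:
  D = 77
  S = 162 + 77 = 239
  F = -11 − 77 − 239 = -327
Option 1 (D + 5):
  D = 77 + 5 = 82
  S = 162 + 82 = 244
  F = -11 − 82 − 244 = -337
Change in F: -337 − (-327) = -10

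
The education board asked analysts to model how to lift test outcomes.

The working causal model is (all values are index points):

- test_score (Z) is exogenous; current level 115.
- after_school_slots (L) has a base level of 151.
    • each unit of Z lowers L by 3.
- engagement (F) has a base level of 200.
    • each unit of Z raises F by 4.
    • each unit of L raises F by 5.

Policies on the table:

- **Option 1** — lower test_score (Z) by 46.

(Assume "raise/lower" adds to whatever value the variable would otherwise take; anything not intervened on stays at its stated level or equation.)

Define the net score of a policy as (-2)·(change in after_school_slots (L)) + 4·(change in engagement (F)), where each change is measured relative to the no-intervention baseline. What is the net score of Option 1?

1748

Baseline:
  Z = 115
  L = 151 − 3·115 = -194
  F = 200 + 4·115 + 5·(-194) = -310
Option 1 (Z − 46):
  Z = 115 − 46 = 69
  L = 151 − 3·69 = -56
  F = 200 + 4·69 + 5·(-56) = 196
ΔL = -56 − (-194) = 138; ΔF = 196 − (-310) = 506
Score = (-2)·138 + 4·506 = 1748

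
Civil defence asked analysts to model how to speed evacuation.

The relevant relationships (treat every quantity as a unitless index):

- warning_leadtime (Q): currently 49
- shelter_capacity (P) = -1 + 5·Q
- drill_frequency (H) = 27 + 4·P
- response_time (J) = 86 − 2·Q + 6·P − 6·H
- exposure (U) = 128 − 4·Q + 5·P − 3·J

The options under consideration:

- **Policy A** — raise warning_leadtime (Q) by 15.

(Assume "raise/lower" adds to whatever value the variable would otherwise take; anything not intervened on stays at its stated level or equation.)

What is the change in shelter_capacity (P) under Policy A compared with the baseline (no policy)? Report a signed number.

75

Baseline:
  Q = 49
  P = -1 + 5·49 = 244
Policy A (Q + 15):
  Q = 49 + 15 = 64
  P = -1 + 5·64 = 319
Change in P: 319 − 244 = 75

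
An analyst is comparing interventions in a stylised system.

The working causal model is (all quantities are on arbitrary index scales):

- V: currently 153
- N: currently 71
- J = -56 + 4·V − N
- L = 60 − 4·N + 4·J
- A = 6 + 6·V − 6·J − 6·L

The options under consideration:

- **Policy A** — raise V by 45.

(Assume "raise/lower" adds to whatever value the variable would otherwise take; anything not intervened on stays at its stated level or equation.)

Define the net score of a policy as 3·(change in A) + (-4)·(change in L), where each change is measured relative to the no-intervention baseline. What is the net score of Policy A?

Baseline:
  V = 153
  N = 71
  J = -56 + 4·153 − 71 = 485
  L = 60 − 4·71 + 4·485 = 1716
  A = 6 + 6·153 − 6·485 − 6·1716 = -12282
Policy A (V + 45):
  V = 153 + 45 = 198
  N = 71
  J = -56 + 4·198 − 71 = 665
  L = 60 − 4·71 + 4·665 = 2436
  A = 6 + 6·198 − 6·665 − 6·2436 = -17412
ΔA = -17412 − (-12282) = -5130; ΔL = 2436 − 1716 = 720
Score = 3·(-5130) + (-4)·720 = -18270

-18270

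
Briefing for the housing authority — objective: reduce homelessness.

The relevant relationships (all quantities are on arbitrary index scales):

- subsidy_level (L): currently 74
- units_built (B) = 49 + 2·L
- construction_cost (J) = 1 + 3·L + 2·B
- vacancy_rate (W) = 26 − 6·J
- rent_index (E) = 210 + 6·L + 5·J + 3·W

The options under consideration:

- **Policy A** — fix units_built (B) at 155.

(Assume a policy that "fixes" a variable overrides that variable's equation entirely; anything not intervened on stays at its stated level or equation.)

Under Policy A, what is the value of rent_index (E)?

-6197

Policy A (B := 155):
  L = 74
  B = 155
  J = 1 + 3·74 + 2·155 = 533
  W = 26 − 6·533 = -3172
  E = 210 + 6·74 + 5·533 + 3·(-3172) = -6197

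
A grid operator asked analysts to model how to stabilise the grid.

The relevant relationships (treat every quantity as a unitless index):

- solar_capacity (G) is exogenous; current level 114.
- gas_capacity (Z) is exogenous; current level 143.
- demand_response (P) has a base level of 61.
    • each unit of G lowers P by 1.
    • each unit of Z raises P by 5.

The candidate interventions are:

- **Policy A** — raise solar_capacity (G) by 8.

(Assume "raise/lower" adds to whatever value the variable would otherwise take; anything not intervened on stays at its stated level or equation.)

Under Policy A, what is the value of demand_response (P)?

Policy A (G + 8):
  G = 114 + 8 = 122
  Z = 143
  P = 61 − 122 + 5·143 = 654

654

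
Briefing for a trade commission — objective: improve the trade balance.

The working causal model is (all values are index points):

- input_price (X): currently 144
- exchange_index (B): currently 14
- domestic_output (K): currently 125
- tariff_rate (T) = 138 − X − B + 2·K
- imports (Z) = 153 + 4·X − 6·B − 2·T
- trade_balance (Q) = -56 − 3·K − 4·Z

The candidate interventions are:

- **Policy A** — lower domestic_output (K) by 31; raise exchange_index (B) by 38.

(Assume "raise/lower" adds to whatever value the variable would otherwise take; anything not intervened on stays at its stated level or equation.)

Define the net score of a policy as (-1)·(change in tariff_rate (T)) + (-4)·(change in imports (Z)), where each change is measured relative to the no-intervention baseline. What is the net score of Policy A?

Baseline:
  X = 144
  B = 14
  K = 125
  T = 138 − 144 − 14 + 2·125 = 230
  Z = 153 + 4·144 − 6·14 − 2·230 = 185
Policy A (K − 31, B + 38):
  X = 144
  B = 14 + 38 = 52
  K = 125 − 31 = 94
  T = 138 − 144 − 52 + 2·94 = 130
  Z = 153 + 4·144 − 6·52 − 2·130 = 157
ΔT = 130 − 230 = -100; ΔZ = 157 − 185 = -28
Score = (-1)·(-100) + (-4)·(-28) = 212

212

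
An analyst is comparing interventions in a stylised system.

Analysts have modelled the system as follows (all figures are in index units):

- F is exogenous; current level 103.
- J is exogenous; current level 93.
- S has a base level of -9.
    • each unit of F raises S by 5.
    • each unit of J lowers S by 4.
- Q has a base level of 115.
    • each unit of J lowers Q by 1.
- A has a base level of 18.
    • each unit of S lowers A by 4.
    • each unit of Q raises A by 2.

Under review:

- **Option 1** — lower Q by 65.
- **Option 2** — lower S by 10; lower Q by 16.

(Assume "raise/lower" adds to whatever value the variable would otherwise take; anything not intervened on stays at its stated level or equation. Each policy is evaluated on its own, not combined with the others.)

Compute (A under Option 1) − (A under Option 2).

-138

Option 1 (Q − 65):
  F = 103
  J = 93
  S = -9 + 5·103 − 4·93 = 134
  Q = 115 − 93 (−65 from intervention) = -43
  A = 18 − 4·134 + 2·(-43) = -604
Option 2 (S − 10, Q − 16):
  F = 103
  J = 93
  S = -9 + 5·103 − 4·93 (−10 from intervention) = 124
  Q = 115 − 93 (−16 from intervention) = 6
  A = 18 − 4·124 + 2·6 = -466
A: -604 − (-466) = -138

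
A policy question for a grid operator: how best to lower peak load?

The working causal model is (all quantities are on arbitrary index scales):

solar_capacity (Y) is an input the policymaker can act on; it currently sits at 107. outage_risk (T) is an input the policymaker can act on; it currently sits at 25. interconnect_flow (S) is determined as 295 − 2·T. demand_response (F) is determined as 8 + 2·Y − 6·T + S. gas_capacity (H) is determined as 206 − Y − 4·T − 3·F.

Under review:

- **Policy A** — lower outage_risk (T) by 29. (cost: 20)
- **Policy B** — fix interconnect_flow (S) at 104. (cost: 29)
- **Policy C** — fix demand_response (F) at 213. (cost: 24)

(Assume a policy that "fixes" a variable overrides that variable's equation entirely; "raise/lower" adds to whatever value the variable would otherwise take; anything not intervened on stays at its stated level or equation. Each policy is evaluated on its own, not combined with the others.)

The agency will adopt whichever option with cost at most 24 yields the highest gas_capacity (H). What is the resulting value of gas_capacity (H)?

Policy A (T − 29):
  Y = 107
  T = 25 − 29 = -4
  S = 295 − 2·(-4) = 303
  F = 8 + 2·107 − 6·(-4) + 303 = 549
  H = 206 − 107 − 4·(-4) − 3·549 = -1532
Policy C (F := 213):
  Y = 107
  T = 25
  S = 295 − 2·25 = 245
  F = 213
  H = 206 − 107 − 4·25 − 3·213 = -640
Comparing — Policy A: H=-1532, Policy C: H=-640. Highest is -640 (Policy C).

-640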